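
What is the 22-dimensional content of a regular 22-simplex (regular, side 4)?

For a regular n-simplex with edge a, V = (a^n / n!)·√((n+1)/2^n). With a=4, n=22: V ≈ 3.66511e-11.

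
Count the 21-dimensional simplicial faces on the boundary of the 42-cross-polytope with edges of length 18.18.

f_21(42-orthoplex) = 2^22 · (42 choose 22) = 2154998194168135680.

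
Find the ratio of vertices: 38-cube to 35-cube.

The 38-cube has 2^38 = 274877906944 vertices. The 35-cube has 2^35 = 34359738368 vertices. Ratio: 274877906944/34359738368 = 8.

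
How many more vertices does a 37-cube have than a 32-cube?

The 37-cube has 2^37 = 137438953472 vertices. The 32-cube has 2^32 = 4294967296 vertices. Difference: 137438953472 - 4294967296 = 133143986176.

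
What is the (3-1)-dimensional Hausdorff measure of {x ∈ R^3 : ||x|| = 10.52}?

S_3(10.52) = 2·π^(3/2)·(10.52)^2 / Γ(3/2) = 4πr² = 4π·(10.52)² ≈ 1390.73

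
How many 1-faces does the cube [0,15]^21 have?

An n-cube has n·2^(n-1) edges. With n = 21: 21·1048576 = 22020096.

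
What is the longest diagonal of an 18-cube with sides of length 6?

d = √(6² + 6² + ... + 6²) [18 terms] = √(18·6²) = 6√18 ≈ 25.4558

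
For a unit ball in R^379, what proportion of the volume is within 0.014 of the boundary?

1 - (1-0.014)^379 ≈ 0.995221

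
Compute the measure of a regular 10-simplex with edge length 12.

Volume = 12^10 · √(11/2^10) / 10! ≈ 1768.46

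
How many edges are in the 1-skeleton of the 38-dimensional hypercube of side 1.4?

Number of 1-faces = C(38,1)·2^(38-1) = 38·137438953472 = 5222680231936.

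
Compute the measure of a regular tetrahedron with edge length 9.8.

Volume = (√2/12) · 9.8³ = 110.921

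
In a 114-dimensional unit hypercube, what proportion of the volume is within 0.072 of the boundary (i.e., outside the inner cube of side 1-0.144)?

1 - (1 - 2·0.072)^114 = 1 - 0.856^114 ≈ 0.99999998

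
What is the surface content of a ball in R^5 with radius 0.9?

S = n·V_n(r)/r = 5·V_5(0.9)/0.9 (volume-to-surface relation), giving 17.2679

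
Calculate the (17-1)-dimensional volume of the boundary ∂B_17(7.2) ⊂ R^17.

S = n·V_n(r)/r = 17·V_17(7.2)/7.2 (volume-to-surface relation), giving 1.25006e+14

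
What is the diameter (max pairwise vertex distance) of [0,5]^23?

d = √(5² + 5² + ... + 5²) [23 terms] = √(23·5²) = 5√23 ≈ 23.9792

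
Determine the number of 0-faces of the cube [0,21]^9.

An n-cube has C(n,k)·2^(n-k) k-faces. Here C(9,0)·2^9 = 1·512 = 512.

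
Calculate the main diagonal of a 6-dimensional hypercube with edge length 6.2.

d = √(6.2² + 6.2² + ... + 6.2²) [6 terms] = √(6·6.2²) = 6.2√6 ≈ 15.1868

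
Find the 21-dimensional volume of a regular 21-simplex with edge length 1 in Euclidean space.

Volume = 1^21 · √(22/2^21) / 21! ≈ 6.33946e-23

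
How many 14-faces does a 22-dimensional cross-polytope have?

Each 14-face is the convex hull of 15 vertices, one chosen as ±e_i from each of 15 distinct axes: 2^15·C(22,15) = 5588385792.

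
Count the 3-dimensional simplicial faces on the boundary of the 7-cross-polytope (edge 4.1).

Each 3-face is the convex hull of 4 vertices, one chosen as ±e_i from each of 4 distinct axes: 2^4·C(7,4) = 560.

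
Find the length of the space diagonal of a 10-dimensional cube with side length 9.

||(9,9,...,9)|| = √(10)·9 ≈ 28.4605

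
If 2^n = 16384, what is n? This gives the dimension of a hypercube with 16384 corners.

n = log_2(16384) = 14.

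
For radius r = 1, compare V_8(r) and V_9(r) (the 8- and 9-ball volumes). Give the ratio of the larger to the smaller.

V_8(1) ≈ 4.05871, V_9(1) ≈ 3.29851. The 8-ball is larger by a factor of 1.23.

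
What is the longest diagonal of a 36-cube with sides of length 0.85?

d = √(0.85² + 0.85² + ... + 0.85²) [36 terms] = √(36·0.85²) = 0.85√36 = 5.1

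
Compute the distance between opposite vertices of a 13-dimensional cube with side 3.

d = √(3² + 3² + ... + 3²) [13 terms] = √(13·3²) = 3√13 ≈ 10.8167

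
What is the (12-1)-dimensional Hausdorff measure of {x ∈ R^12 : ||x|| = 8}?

S_12(8) = 2·π^(12/2)·(8)^11 / Γ(12/2) = 2147483648·π^6/15 ≈ 1.37638e+11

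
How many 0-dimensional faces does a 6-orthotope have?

Number of 0-faces = C(6,0) · 2^(6-0) = 1 · 64 = 64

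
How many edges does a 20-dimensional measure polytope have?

Number of 1-faces = C(20,1)·2^(20-1) = 20·524288 = 10485760.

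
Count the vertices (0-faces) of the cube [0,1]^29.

Number of vertices = 2^29 = 536870912.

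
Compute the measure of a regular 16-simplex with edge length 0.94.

Volume = 0.94^16 · √(17/2^16) / 16! ≈ 2.86029e-16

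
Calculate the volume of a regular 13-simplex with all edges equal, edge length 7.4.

V = (7.4^13 / 13!) · √((13+1) / 2^13) ≈ 1.32465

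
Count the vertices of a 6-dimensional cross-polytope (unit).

The vertices are ±e_1, ..., ±e_6, so there are 2·6 = 12.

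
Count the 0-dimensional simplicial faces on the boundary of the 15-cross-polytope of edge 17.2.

f_0(15-orthoplex) = 2^1 · (15 choose 1) = 30.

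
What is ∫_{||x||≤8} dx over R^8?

V_8(8) = π^(8/2) · (8)^8 / Γ(8/2 + 1) = 2097152·π^4/3 ≈ 6.80939e+07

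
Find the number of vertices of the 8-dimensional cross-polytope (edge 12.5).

Number of vertices = 2n = 16.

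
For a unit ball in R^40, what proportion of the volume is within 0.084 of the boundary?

V(inner)/V(outer) = ((1-0.084)/1)^40 ≈ 0.02991, so the shell fraction is 0.97009.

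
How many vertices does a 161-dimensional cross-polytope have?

An n-cross-polytope has 2n vertices; here n = 161, giving 322.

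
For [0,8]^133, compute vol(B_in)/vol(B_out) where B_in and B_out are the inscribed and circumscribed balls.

V_in/V_out = n^(-n/2) = 133^(-133/2) ≈ 5.80585e-142.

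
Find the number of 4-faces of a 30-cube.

An n-cube has C(n,k)·2^(n-k) k-faces. Here C(30,4)·2^26 = 27405·67108864 = 1839118417920.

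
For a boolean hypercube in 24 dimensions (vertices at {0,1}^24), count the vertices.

An n-cube has 2^n vertices; for n = 24 that is 2^24 = 16777216.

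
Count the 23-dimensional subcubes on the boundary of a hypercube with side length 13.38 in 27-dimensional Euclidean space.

f_23(27-cube) = (27 choose 23) · 2^4 = 280800.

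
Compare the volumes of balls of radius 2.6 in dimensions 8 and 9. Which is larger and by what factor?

V_8(2.6) ≈ 8475.69, V_9(2.6) ≈ 17909.3. The 9-ball is larger by a factor of 2.113.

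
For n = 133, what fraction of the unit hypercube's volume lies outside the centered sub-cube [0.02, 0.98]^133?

Shell fraction = 1 - (1-0.04)^133 ≈ 0.995614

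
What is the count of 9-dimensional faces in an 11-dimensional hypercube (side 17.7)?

An n-cube has C(n,k)·2^(n-k) k-faces. Here C(11,9)·2^2 = 55·4 = 220.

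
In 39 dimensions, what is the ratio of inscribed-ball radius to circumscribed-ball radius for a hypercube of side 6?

Ratio = (s/2)/(s√39/2) = 39^(-1/2) ≈ 0.160128.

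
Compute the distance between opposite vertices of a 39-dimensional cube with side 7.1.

||(7.1,7.1,...,7.1)|| = √(39)·7.1 ≈ 44.3395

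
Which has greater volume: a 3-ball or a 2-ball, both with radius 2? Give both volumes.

V_3(2) ≈ 33.5103. V_2(2) ≈ 12.5664. The 3-ball is larger.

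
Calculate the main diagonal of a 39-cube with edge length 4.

The space diagonal of an n-cube of side s is s√n. Here 4·√39 ≈ 24.98.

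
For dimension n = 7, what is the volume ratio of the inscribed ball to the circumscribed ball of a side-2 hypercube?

The radii are 2/2 and 2√7/2, so the volume ratio is (1/√7)^7 = 7^{-7/2} ≈ 0.00110194.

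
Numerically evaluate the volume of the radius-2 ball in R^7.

The n-ball volume is π^(n/2)·r^n/Γ(n/2+1). With n=7, r=2: V = 2048·π^3/105 ≈ 604.77.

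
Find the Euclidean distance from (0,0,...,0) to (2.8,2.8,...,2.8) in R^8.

||(2.8,2.8,...,2.8)|| = √(8)·2.8 ≈ 7.9196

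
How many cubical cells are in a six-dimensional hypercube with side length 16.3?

An n-cube has C(n,k)·2^(n-k) k-faces. Here C(6,3)·2^3 = 20·8 = 160.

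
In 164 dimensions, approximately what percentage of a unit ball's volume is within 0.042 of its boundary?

1 - (1-0.042)^164 ≈ 0.999121 ≈ 99.91%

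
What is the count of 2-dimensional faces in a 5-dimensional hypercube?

Choose 2 of 5 axes to span the face (C(5,2) = 10 ways), then fix each of the remaining 3 coordinates at one of its two extreme values (2^3 = 8 ways): 10·8 = 80.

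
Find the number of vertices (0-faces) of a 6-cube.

An n-cube has C(n,k)·2^(n-k) k-faces. Here C(6,0)·2^6 = 1·64 = 64.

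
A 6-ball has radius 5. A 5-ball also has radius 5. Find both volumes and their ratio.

V_6(5) ≈ 80745.5. V_5(5) ≈ 16449.3. Ratio V_6/V_5 ≈ 4.909.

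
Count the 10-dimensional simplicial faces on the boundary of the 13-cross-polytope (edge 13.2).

Each 10-face is the convex hull of 11 vertices, one chosen as ±e_i from each of 11 distinct axes: 2^11·C(13,11) = 159744.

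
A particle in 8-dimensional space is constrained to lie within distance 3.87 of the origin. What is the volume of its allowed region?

The n-ball volume is π^(n/2)·r^n/Γ(n/2+1). With n=8, r=3.87: V ≈ 204210.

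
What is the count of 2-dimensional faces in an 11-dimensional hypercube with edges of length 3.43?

An n-cube has C(n,k)·2^(n-k) k-faces. Here C(11,2)·2^9 = 55·512 = 28160.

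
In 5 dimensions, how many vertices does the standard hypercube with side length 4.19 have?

An n-cube has 2^n vertices; for n = 5 that is 2^5 = 32.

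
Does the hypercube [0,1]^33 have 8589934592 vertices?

True. The 33-cube has 2^33 = 8589934592 vertices.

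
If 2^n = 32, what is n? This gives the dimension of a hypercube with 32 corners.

The n-cube has 2^n vertices, and 32 = 2^5, so n = 5.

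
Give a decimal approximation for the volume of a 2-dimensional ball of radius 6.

V = 36·π ≈ 113.097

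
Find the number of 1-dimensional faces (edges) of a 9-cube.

Each of the 2^9 = 512 vertices has degree 9; total edges = 9·2^9/2 = 2304.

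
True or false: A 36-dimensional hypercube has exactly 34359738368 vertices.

False. The 36-cube has 2^36 = 68719476736 vertices.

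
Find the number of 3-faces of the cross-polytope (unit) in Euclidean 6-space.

An n-cross-polytope has 2^(k+1)·C(n,k+1) k-faces. Here 2^4·C(6,4) = 16·15 = 240.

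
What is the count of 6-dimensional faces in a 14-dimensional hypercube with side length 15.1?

An n-cube has C(n,k)·2^(n-k) k-faces. Here C(14,6)·2^8 = 3003·256 = 768768.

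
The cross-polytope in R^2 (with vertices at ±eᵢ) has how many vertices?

The 2-dimensional cross-polytope has 2n = 2·2 = 4 vertices.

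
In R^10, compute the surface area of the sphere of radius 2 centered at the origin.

|∂B_10(2)| = 128·π^5/3 ≈ 13056.8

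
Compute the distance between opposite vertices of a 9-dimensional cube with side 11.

||(11,11,...,11)|| = √(9)·11 = 33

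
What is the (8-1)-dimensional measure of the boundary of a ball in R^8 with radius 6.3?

S = n·V_n(r)/r = 8·V_8(6.3)/6.3 (volume-to-surface relation), giving 1.27898e+07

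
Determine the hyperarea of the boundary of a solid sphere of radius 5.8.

|∂B_3(5.8)| = 4πr² = 4π·(5.8)² ≈ 422.733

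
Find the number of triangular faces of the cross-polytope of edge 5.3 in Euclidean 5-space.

f_2(5-orthoplex) = 2^3 · (5 choose 3) = 80.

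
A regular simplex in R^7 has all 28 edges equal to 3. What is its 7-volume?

V = (3^7 / 7!) · √((7+1) / 2^7) ≈ 0.108482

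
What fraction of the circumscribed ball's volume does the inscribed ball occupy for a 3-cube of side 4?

Volume scales as r^n, and r_in/r_out = 1/√3, giving (1/√3)^3 ≈ 0.19245.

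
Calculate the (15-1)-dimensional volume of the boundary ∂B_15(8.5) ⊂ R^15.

S_15(8.5) = 2·π^(15/2)·(8.5)^14 / Γ(15/2) = 168377826559400929·π^7/8648640 ≈ 5.88012e+13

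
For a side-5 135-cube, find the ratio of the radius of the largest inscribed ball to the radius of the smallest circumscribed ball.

For an n-cube of any side s, the inradius is s/2 and the circumradius is s√n/2, so the ratio is 1/√135 ≈ 0.0860663.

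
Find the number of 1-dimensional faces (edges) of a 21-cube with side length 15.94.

An n-cube has n·2^(n-1) edges. With n = 21: 21·1048576 = 22020096.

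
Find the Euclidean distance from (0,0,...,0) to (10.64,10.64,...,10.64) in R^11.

Diagonal = √11 · 10.64 ≈ 35.2889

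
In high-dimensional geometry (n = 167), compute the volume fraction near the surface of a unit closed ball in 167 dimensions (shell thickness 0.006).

1 - (1-0.006)^167 ≈ 0.633962 ≈ 63.40%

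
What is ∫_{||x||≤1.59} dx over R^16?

Volume = π^{16/2}·(1.59)^16/Γ(9) ≈ 392.674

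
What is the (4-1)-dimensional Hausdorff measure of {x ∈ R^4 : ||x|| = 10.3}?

|∂B_4(10.3)| ≈ 21569.6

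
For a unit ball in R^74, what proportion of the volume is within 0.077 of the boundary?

Shell fraction = 1 - (1-0.077)^74 ≈ 0.99734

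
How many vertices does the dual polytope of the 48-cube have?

An n-cross-polytope has 2n vertices; here n = 48, giving 96.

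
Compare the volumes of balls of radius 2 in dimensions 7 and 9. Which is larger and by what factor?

V_7(2) ≈ 604.77, V_9(2) ≈ 1688.84. The 9-ball is larger by a factor of 2.793.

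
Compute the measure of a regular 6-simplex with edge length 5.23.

Volume = 5.23^6 · √(7/2^6) / 6! ≈ 9.40019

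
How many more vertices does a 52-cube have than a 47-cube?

The 52-cube has 2^52 = 4503599627370496 vertices. The 47-cube has 2^47 = 140737488355328 vertices. Difference: 4503599627370496 - 140737488355328 = 4362862139015168.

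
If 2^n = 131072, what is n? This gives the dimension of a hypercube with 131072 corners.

Since 2^n = 131072, we have n = 17.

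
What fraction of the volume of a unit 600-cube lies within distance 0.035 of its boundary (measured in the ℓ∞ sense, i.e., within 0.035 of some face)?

1 - (1 - 2·0.035)^600 = 1 - 0.93^600 ≈ 1 - 1.23e-19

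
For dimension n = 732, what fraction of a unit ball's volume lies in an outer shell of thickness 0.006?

1 - (1-0.006)^732 ≈ 0.987787 ≈ 98.78%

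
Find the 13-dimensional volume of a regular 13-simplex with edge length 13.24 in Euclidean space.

Volume = 13.24^13 · √(14/2^13) / 13! ≈ 2550.54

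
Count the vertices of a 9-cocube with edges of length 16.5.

The 9-dimensional cross-polytope has 2n = 2·9 = 18 vertices.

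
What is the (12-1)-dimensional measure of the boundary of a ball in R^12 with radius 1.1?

|∂B_12(1.1)| ≈ 45.7159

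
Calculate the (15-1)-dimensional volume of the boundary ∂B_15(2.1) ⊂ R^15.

The surface area of an n-ball is 2π^(n/2) r^(n-1) / Γ(n/2). For n=15, r=2.1: 185606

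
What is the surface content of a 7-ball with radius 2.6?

|∂B_7(2.6)| ≈ 10216.9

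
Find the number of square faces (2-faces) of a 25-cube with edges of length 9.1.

Number of 2-faces = C(25,2) · 2^(25-2) = 300 · 8388608 = 2516582400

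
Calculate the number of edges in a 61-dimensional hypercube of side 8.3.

Each of the 2^61 = 2305843009213693952 vertices has degree 61; total edges = 61·2^61/2 = 70328211781017665536.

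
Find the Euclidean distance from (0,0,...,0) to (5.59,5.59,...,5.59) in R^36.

||(5.59,5.59,...,5.59)|| = √(36)·5.59 = 33.54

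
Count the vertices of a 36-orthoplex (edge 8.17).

The 36-dimensional cross-polytope has 2n = 2·36 = 72 vertices.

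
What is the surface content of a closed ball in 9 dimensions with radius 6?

The surface area of an n-ball is 2π^(n/2) r^(n-1) / Γ(n/2). For n=9, r=6: 17915904·π^4/35 ≈ 4.98621e+07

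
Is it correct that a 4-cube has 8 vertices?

False. The 4-cube has 2^4 = 16 vertices.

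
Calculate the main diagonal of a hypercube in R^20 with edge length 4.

||(4,4,...,4)|| = √(20)·4 ≈ 17.8885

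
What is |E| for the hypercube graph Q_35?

An n-cube has n·2^(n-1) edges. With n = 35: 35·17179869184 = 601295421440.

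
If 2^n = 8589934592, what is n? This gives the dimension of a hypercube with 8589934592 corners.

The n-cube has 2^n vertices, and 8589934592 = 2^33, so n = 33.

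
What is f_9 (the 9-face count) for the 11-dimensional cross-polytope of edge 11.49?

f_9(11-orthoplex) = 2^10 · (11 choose 10) = 11264.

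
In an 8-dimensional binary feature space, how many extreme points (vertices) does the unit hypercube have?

Number of vertices = 2^8 = 256.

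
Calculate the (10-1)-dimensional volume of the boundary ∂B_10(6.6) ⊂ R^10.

The surface area of an n-ball is 2π^(n/2) r^(n-1) / Γ(n/2). For n=10, r=6.6: 6.05987e+08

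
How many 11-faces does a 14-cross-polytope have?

Number of 11-faces = 2^(11+1) · C(14,11+1) = 4096 · 91 = 372736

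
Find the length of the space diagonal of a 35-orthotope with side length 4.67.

d = √(4.67² + 4.67² + ... + 4.67²) [35 terms] = √(35·4.67²) = 4.67√35 ≈ 27.6281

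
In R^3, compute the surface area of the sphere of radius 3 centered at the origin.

|∂B_3(3)| = 4πr² = 4π·(3)² ≈ 113.097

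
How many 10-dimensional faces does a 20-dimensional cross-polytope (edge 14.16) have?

An n-cross-polytope has 2^(k+1)·C(n,k+1) k-faces. Here 2^11·C(20,11) = 2048·167960 = 343982080.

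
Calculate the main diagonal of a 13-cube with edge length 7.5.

||(7.5,7.5,...,7.5)|| = √(13)·7.5 ≈ 27.0416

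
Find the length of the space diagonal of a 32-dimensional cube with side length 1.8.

d = √(1.8² + 1.8² + ... + 1.8²) [32 terms] = √(32·1.8²) = 1.8√32 ≈ 10.1823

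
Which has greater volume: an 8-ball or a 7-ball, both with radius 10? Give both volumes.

V_8(10) ≈ 4.05871e+08. V_7(10) ≈ 4.72477e+07. The 8-ball is larger.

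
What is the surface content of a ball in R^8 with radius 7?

S_8(7) = 2·π^(8/2)·(7)^7 / Γ(8/2) = 823543·π^4/3 ≈ 2.67402e+07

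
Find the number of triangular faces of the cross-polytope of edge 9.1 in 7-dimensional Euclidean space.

An n-cross-polytope has 2^(k+1)·C(n,k+1) k-faces. Here 2^3·C(7,3) = 8·35 = 280.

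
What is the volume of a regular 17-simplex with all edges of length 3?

V = (3^17 / 17!) · √((17+1) / 2^17) ≈ 4.25475e-09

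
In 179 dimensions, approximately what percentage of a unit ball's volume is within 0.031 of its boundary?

1 - (1-0.031)^179 ≈ 0.996436 ≈ 99.64%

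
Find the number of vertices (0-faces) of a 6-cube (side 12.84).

An n-cube has C(n,k)·2^(n-k) k-faces. Here C(6,0)·2^6 = 1·64 = 64.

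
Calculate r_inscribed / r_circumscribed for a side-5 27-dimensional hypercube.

r_in / r_out = (5/2) / (5√27/2) = 1/√27 ≈ 0.19245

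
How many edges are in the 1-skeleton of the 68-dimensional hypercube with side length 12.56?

The 68-cube has n·2^(n-1) = 68·2^67 = 68·147573952589676412928 = 10035028776097996079104 edges.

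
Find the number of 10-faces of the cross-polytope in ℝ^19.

Each 10-face is the convex hull of 11 vertices, one chosen as ±e_i from each of 11 distinct axes: 2^11·C(19,11) = 154791936.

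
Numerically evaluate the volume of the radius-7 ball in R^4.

V = 2401·π^2/2 ≈ 11848.5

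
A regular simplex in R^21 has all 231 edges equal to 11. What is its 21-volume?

Volume = 11^21 · √(22/2^21) / 21! ≈ 0.469136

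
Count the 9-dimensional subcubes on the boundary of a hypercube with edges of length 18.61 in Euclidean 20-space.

Choose 9 of 20 axes to span the face (C(20,9) = 167960 ways), then fix each of the remaining 11 coordinates at one of its two extreme values (2^11 = 2048 ways): 167960·2048 = 343982080.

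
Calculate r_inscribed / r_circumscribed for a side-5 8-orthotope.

Ratio = (s/2)/(s√8/2) = 8^(-1/2) ≈ 0.353553.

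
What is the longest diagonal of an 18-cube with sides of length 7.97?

Diagonal = √18 · 7.97 ≈ 33.8138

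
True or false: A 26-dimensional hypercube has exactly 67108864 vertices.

True. The 26-cube has 2^26 = 67108864 vertices.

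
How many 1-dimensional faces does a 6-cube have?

An n-cube has C(n,k)·2^(n-k) k-faces. Here C(6,1)·2^5 = 6·32 = 192.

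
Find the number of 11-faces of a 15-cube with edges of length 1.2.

Choose 11 of 15 axes to span the face (C(15,11) = 1365 ways), then fix each of the remaining 4 coordinates at one of its two extreme values (2^4 = 16 ways): 1365·16 = 21840.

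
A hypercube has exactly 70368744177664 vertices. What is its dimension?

Since 2^n = 70368744177664, we have n = 46.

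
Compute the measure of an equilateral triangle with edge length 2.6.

Area = (√3/4) · 2.6² = 2.92717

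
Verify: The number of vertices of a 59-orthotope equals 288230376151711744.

False. The 59-cube has 2^59 = 576460752303423488 vertices.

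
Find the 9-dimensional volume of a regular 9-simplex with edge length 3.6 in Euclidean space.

For a regular n-simplex with edge a, V = (a^n / n!)·√((n+1)/2^n). With a=3.6, n=9: V ≈ 0.0391133.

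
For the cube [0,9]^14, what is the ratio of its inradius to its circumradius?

For an n-cube of any side s, the inradius is s/2 and the circumradius is s√n/2, so the ratio is 1/√14 ≈ 0.267261.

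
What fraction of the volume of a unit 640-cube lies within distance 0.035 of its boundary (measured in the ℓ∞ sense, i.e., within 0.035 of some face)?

The inner cube has side 1-2·0.035 = 0.93 and volume (0.93)^640 ≈ 6.747e-21, so the shell holds 1 - 6.747e-21 of the volume.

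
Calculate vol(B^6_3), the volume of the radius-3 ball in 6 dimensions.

V_6(3) = π^(6/2) · (3)^6 / Γ(6/2 + 1) = 243·π^3/2 ≈ 3767.26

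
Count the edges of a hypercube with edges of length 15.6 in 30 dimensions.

The 30-cube has n·2^(n-1) = 30·2^29 = 30·536870912 = 16106127360 edges.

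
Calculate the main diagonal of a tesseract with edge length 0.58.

d = √(0.58² + 0.58² + ... + 0.58²) [4 terms] = √(4·0.58²) = 0.58√4 = 1.16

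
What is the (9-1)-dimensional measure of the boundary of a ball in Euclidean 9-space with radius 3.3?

S_9(3.3) = 2·π^(9/2)·(3.3)^8 / Γ(9/2) ≈ 417515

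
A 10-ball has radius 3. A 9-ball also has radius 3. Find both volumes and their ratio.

V_10(3) ≈ 150585. V_9(3) ≈ 64924.6. Ratio V_10/V_9 ≈ 2.319.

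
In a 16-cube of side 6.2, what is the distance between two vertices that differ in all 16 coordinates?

Diagonal = √16 · 6.2 = 24.8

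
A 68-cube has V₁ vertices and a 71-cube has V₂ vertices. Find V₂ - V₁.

V₁ = 2^68 = 295147905179352825856. V₂ = 2^71 = 2361183241434822606848. V₂ - V₁ = 2066035336255469780992.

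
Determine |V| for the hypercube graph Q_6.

The 6-cube has 2^6 = 64 vertices.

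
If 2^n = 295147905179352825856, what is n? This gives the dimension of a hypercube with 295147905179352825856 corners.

The n-cube has 2^n vertices, and 295147905179352825856 = 2^68, so n = 68.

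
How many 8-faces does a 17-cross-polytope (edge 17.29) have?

An n-cross-polytope has 2^(k+1)·C(n,k+1) k-faces. Here 2^9·C(17,9) = 512·24310 = 12446720.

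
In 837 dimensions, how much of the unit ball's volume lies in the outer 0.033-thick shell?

1 - (1-0.033)^837 ≈ 1 - 6.338e-13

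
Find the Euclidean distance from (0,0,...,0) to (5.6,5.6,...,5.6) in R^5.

d = √(5.6² + 5.6² + ... + 5.6²) [5 terms] = √(5·5.6²) = 5.6√5 ≈ 12.522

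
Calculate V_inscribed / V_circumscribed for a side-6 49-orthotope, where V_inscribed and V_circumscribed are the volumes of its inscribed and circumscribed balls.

V_in/V_out = n^(-n/2) = 49^(-49/2) ≈ 3.89221e-42.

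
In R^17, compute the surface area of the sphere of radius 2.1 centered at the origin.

S_17(2.1) = 2·π^(17/2)·(2.1)^16 / Γ(17/2) ≈ 342861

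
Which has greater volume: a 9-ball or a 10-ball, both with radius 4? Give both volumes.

V_9(4) ≈ 864684. V_10(4) ≈ 2.67404e+06. The 10-ball is larger.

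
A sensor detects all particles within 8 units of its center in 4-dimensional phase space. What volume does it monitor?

The n-ball volume is π^(n/2)·r^n/Γ(n/2+1). With n=4, r=8: V = 2048·π^2 ≈ 20212.9.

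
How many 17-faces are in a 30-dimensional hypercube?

Choose 17 of 30 axes to span the face (C(30,17) = 119759850 ways), then fix each of the remaining 13 coordinates at one of its two extreme values (2^13 = 8192 ways): 119759850·8192 = 981072691200.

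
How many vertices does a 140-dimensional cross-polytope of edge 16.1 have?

The 140-dimensional cross-polytope has 2n = 2·140 = 280 vertices.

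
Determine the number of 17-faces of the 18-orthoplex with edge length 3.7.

f_17(18-orthoplex) = 2^18 · (18 choose 18) = 262144.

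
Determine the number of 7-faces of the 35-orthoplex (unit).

Number of 7-faces = 2^(7+1) · C(35,7+1) = 256 · 23535820 = 6025169920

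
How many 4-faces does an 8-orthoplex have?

f_4(8-orthoplex) = 2^5 · (8 choose 5) = 1792.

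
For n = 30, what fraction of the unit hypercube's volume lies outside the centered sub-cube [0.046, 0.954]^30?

1 - (1 - 2·0.046)^30 = 1 - 0.908^30 ≈ 0.944719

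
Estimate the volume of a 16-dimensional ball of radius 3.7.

The n-ball volume is π^(n/2)·r^n/Γ(n/2+1). With n=16, r=3.7: V ≈ 2.90339e+08.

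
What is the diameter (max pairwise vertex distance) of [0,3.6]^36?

Diagonal = √36 · 3.6 = 21.6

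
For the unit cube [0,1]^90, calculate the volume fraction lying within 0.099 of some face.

The inner cube has side 1-2·0.099 = 0.802 and volume (0.802)^90 ≈ 2.375e-09, so the shell holds 0.9999999976 of the volume.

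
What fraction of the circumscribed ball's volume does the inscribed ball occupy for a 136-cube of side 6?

The radii are 6/2 and 6√136/2, so the volume ratio is (1/√136)^136 = 136^{-136/2} ≈ 8.30528e-146.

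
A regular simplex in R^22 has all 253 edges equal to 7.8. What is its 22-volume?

V_22 = √(23) · 7.8^22 / (22! · 2^(22/2)) ≈ 8.80742e-05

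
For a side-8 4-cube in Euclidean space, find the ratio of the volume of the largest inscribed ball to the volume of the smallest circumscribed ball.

V_in/V_out = n^(-n/2) = 4^(-4/2) ≈ 0.0625.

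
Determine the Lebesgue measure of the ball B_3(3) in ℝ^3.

The n-ball volume is π^(n/2)·r^n/Γ(n/2+1). With n=3, r=3: V = 36·π ≈ 113.097.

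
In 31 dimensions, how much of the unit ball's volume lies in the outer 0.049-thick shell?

Shell fraction = 1 - (1-0.049)^31 ≈ 0.789333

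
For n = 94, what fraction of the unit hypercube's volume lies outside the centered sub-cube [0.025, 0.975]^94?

Shell fraction = 1 - (1-0.05)^94 ≈ 0.991946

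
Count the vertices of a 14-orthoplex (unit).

The vertices are ±e_1, ..., ±e_14, so there are 2·14 = 28.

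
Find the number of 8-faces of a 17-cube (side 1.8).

An n-cube has C(n,k)·2^(n-k) k-faces. Here C(17,8)·2^9 = 24310·512 = 12446720.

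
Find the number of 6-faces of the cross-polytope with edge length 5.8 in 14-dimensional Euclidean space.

Number of 6-faces = 2^(6+1) · C(14,6+1) = 128 · 3432 = 439296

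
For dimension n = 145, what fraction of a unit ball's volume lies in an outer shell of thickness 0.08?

1 - (1-0.08)^145 ≈ 0.999994 ≈ 99.999439%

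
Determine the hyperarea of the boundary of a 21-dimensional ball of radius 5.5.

The surface area of an n-ball is 2π^(n/2) r^(n-1) / Γ(n/2). For n=21, r=5.5: 61159090448414546291·π^10/30474662400 ≈ 1.87941e+14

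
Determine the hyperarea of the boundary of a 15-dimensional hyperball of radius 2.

S_15(2) = 2·π^(15/2)·(2)^14 / Γ(15/2) = 4194304·π^7/135135 ≈ 93743.5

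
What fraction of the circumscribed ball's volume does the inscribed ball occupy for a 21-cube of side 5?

Volume scales as r^n, and r_in/r_out = 1/√21, giving (1/√21)^21 ≈ 1.30827e-14.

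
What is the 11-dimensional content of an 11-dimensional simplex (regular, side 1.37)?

V = (1.37^11 / 11!) · √((11+1) / 2^11) ≈ 6.11922e-08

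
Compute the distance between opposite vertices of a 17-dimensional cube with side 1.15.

d = √(1.15² + 1.15² + ... + 1.15²) [17 terms] = √(17·1.15²) = 1.15√17 ≈ 4.74157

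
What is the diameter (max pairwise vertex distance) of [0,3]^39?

Diagonal = √39 · 3 ≈ 18.735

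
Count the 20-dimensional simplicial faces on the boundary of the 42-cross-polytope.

Each 20-face is the convex hull of 21 vertices, one chosen as ±e_i from each of 21 distinct axes: 2^21·C(42,21) = 1128808577897594880.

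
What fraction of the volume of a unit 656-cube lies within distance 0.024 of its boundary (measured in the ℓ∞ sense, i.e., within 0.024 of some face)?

1 - (1 - 2·0.024)^656 = 1 - 0.952^656 ≈ 1 - 9.679e-15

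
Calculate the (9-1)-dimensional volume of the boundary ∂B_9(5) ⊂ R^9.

S_9(5) = 2·π^(9/2)·(5)^8 / Γ(9/2) = 2500000·π^4/21 ≈ 1.15963e+07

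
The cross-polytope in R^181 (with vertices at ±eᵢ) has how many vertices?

The 181-dimensional cross-polytope has 2n = 2·181 = 362 vertices.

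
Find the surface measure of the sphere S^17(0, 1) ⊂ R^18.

The surface area of an n-ball is 2π^(n/2) r^(n-1) / Γ(n/2). For n=18, r=1: π^9/20160 ≈ 1.47863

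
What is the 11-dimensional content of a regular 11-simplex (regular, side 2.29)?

V = (2.29^11 / 11!) · √((11+1) / 2^11) ≈ 1.74165e-05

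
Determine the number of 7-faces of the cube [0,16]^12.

Choose 7 of 12 axes to span the face (C(12,7) = 792 ways), then fix each of the remaining 5 coordinates at one of its two extreme values (2^5 = 32 ways): 792·32 = 25344.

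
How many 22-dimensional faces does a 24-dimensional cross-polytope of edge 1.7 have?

f_22(24-orthoplex) = 2^23 · (24 choose 23) = 201326592.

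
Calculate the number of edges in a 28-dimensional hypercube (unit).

The 28-cube has n·2^(n-1) = 28·2^27 = 28·134217728 = 3758096384 edges.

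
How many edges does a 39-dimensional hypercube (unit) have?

Number of 1-faces = C(39,1)·2^(39-1) = 39·274877906944 = 10720238370816.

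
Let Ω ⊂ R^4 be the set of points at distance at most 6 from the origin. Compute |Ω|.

Volume = π^{4/2}·(6)^4/Γ(3) = 648·π^2 ≈ 6395.5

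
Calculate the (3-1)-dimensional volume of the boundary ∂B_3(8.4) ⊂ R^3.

S_3(8.4) = 2·π^(3/2)·(8.4)^2 / Γ(3/2) = 4πr² = 4π·(8.4)² ≈ 886.683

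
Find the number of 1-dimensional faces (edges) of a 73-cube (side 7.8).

The 73-cube has n·2^(n-1) = 73·2^72 = 73·4722366482869645213696 = 344732753249484100599808 edges.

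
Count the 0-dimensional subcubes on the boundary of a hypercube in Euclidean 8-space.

f_0(8-cube) = (8 choose 0) · 2^8 = 256.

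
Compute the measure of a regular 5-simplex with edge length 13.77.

V = (13.77^5 / 5!) · √((5+1) / 2^5) ≈ 1786.44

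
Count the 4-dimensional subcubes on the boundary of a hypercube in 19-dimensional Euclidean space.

An n-cube has C(n,k)·2^(n-k) k-faces. Here C(19,4)·2^15 = 3876·32768 = 127008768.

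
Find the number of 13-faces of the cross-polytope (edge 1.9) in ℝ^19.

f_13(19-orthoplex) = 2^14 · (19 choose 14) = 190513152.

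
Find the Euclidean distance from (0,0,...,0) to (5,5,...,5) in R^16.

Diagonal = √16 · 5 = 20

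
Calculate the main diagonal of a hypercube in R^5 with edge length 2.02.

||(2.02,2.02,...,2.02)|| = √(5)·2.02 ≈ 4.51686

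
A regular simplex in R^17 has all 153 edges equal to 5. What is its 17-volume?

V = (5^17 / 17!) · √((17+1) / 2^17) ≈ 2.51364e-05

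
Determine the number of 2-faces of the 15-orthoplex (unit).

f_2(15-orthoplex) = 2^3 · (15 choose 3) = 3640.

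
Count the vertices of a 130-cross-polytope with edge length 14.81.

The 130-dimensional cross-polytope has 2n = 2·130 = 260 vertices.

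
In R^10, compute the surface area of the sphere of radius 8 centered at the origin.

The surface area of an n-ball is 2π^(n/2) r^(n-1) / Γ(n/2). For n=10, r=8: 33554432·π^5/3 ≈ 3.42277e+09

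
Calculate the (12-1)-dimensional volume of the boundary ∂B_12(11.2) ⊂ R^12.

S = n·V_n(r)/r = 12·V_12(11.2)/11.2 (volume-to-surface relation), giving 5.57373e+12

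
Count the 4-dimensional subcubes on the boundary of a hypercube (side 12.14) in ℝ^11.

f_4(11-cube) = (11 choose 4) · 2^7 = 42240.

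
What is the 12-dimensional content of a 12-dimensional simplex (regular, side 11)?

V = (11^12 / 12!) · √((12+1) / 2^12) ≈ 369.119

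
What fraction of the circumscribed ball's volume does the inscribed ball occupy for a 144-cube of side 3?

V_in / V_out = (r_in/r_out)^144 = (1/√144)^144 = 144^(-144/2) ≈ 3.96187e-156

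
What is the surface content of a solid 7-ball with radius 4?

|∂B_7(4)| = 65536·π^3/15 ≈ 135468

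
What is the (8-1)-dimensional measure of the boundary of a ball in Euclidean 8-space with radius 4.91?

|∂B_8(4.91)| ≈ 2.23382e+06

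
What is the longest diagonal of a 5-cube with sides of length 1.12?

Diagonal = √5 · 1.12 ≈ 2.5044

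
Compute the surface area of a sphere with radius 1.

|∂B_3(1)| = 4πr² = 4π·(1)² ≈ 12.5664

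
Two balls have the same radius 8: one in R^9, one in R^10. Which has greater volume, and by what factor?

V_9(8) ≈ 4.42718e+08, V_10(8) ≈ 2.73822e+09. The 10-ball is larger by a factor of 6.185.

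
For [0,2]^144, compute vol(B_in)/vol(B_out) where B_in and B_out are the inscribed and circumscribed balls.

V_in/V_out = n^(-n/2) = 144^(-144/2) ≈ 3.96187e-156.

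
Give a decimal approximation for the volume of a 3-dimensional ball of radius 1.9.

The n-ball volume is π^(n/2)·r^n/Γ(n/2+1). With n=3, r=1.9: V ≈ 28.7309.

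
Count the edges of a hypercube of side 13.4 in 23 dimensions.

The 23-cube has n·2^(n-1) = 23·2^22 = 23·4194304 = 96468992 edges.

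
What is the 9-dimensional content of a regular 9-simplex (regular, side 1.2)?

For a regular n-simplex with edge a, V = (a^n / n!)·√((n+1)/2^n). With a=1.2, n=9: V ≈ 1.98716e-06.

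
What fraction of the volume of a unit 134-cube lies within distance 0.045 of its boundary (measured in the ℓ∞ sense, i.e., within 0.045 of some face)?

The inner cube has side 1-2·0.045 = 0.91 and volume (0.91)^134 ≈ 3.247e-06, so the shell holds 0.9999967525 of the volume.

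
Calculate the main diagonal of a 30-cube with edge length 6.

Diagonal = √30 · 6 ≈ 32.8634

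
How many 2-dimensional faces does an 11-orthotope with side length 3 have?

Choose 2 of 11 axes to span the face (C(11,2) = 55 ways), then fix each of the remaining 9 coordinates at one of its two extreme values (2^9 = 512 ways): 55·512 = 28160.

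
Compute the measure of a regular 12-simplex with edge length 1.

V = (1^12 / 12!) · √((12+1) / 2^12) ≈ 1.17613e-10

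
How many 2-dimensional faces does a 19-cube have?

f_2(19-cube) = (19 choose 2) · 2^17 = 22413312.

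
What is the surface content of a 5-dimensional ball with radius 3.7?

|∂B_5(3.7)| ≈ 4932.59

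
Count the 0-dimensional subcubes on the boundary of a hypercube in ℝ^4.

An n-cube has C(n,k)·2^(n-k) k-faces. Here C(4,0)·2^4 = 1·16 = 16.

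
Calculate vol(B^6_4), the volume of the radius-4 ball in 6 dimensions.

V = 2048·π^3/3 ≈ 21167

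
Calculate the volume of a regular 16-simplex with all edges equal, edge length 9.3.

V_16 = √(17) · 9.3^16 / (16! · 2^(16/2)) ≈ 2.41042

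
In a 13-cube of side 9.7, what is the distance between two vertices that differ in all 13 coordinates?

Diagonal = √13 · 9.7 ≈ 34.9738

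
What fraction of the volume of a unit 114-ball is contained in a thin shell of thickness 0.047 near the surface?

1 - (1-0.047)^114 ≈ 0.995864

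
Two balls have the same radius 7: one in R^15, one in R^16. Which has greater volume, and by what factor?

V_15(7) ≈ 1.81093e+12, V_16(7) ≈ 7.82073e+12. The 16-ball is larger by a factor of 4.319.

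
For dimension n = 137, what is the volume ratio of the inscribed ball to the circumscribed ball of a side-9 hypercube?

V_in / V_out = (r_in/r_out)^137 = (1/√137)^137 = 137^(-137/2) ≈ 4.31163e-147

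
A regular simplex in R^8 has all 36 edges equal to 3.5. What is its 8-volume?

V_8 = √(9) · 3.5^8 / (8! · 2^(8/2)) ≈ 0.104719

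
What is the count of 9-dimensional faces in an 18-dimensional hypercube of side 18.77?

Number of 9-faces = C(18,9) · 2^(18-9) = 48620 · 512 = 24893440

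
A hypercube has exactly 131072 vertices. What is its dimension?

n = log_2(131072) = 17.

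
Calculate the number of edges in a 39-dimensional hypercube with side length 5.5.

An n-cube has n·2^(n-1) edges. With n = 39: 39·274877906944 = 10720238370816.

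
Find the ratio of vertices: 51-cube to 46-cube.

The 51-cube has 2^51 = 2251799813685248 vertices. The 46-cube has 2^46 = 70368744177664 vertices. Ratio: 2251799813685248/70368744177664 = 32.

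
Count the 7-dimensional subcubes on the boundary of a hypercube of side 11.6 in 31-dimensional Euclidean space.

Number of 7-faces = C(31,7) · 2^(31-7) = 2629575 · 16777216 = 44116947763200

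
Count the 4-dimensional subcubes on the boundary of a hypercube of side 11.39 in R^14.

Number of 4-faces = C(14,4) · 2^(14-4) = 1001 · 1024 = 1025024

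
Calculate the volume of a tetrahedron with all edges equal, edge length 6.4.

Volume = (√2/12) · 6.4³ = 30.894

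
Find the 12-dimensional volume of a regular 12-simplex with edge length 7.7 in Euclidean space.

Volume = 7.7^12 · √(13/2^12) / 12! ≈ 5.10909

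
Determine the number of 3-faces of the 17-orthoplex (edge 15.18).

Each 3-face is the convex hull of 4 vertices, one chosen as ±e_i from each of 4 distinct axes: 2^4·C(17,4) = 38080.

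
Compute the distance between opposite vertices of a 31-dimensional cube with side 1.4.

Diagonal = √31 · 1.4 ≈ 7.79487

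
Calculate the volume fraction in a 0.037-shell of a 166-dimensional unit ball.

V(inner)/V(outer) = ((1-0.037)/1)^166 ≈ 0.001914, so the shell fraction is 0.998086.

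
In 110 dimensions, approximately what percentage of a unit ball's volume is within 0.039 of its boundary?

1 - (1-0.039)^110 ≈ 0.987423 ≈ 98.74%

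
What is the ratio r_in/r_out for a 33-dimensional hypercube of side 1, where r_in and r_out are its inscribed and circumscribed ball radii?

Ratio = (s/2)/(s√33/2) = 33^(-1/2) ≈ 0.174078.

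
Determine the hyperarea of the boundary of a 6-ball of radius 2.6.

The surface area of an n-ball is 2π^(n/2) r^(n-1) / Γ(n/2). For n=6, r=2.6: 3683.97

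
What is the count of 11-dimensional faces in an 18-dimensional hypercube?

An n-cube has C(n,k)·2^(n-k) k-faces. Here C(18,11)·2^7 = 31824·128 = 4073472.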